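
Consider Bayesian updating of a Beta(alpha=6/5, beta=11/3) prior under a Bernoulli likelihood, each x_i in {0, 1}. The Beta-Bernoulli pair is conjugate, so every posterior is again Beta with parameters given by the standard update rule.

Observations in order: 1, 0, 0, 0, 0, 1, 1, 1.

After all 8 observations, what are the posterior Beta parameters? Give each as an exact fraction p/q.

obs 1: x=1 → posterior Beta(11/5, 11/3)
obs 2: x=0 → posterior Beta(11/5, 14/3)
obs 3: x=0 → posterior Beta(11/5, 17/3)
obs 4: x=0 → posterior Beta(11/5, 20/3)
obs 5: x=0 → posterior Beta(11/5, 23/3)
obs 6: x=1 → posterior Beta(16/5, 23/3)
obs 7: x=1 → posterior Beta(21/5, 23/3)
obs 8: x=1 → posterior Beta(26/5, 23/3)

alpha=26/5, beta=23/3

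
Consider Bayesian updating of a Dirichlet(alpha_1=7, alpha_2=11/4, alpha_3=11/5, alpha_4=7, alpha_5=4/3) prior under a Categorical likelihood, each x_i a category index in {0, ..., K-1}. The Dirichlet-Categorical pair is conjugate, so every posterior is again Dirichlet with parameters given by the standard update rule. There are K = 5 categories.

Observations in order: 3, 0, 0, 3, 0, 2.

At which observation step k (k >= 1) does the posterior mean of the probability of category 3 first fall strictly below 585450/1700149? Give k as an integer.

k = 3

obs 1: x=3 → posterior Dirichlet(7, 11/4, 11/5, 8, 4/3)
obs 2: x=0 → posterior Dirichlet(8, 11/4, 11/5, 8, 4/3)
obs 3: x=0 → posterior Dirichlet(9, 11/4, 11/5, 8, 4/3)
obs 4: x=3 → posterior Dirichlet(9, 11/4, 11/5, 9, 4/3)
obs 5: x=0 → posterior Dirichlet(10, 11/4, 11/5, 9, 4/3)
obs 6: x=2 → posterior Dirichlet(10, 11/4, 16/5, 9, 4/3)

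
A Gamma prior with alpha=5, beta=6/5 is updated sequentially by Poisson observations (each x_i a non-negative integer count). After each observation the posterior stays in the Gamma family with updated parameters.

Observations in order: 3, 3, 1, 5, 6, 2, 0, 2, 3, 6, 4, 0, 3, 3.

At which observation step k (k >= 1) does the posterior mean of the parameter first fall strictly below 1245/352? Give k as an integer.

obs 1: x=3 → posterior Gamma(8, 11/5)
obs 2: x=3 → posterior Gamma(11, 16/5)
obs 3: x=1 → posterior Gamma(12, 21/5)
obs 4: x=5 → posterior Gamma(17, 26/5)
obs 5: x=6 → posterior Gamma(23, 31/5)
obs 6: x=2 → posterior Gamma(25, 36/5)
obs 7: x=0 → posterior Gamma(25, 41/5)
obs 8: x=2 → posterior Gamma(27, 46/5)
obs 9: x=3 → posterior Gamma(30, 51/5)
obs 10: x=6 → posterior Gamma(36, 56/5)
obs 11: x=4 → posterior Gamma(40, 61/5)
obs 12: x=0 → posterior Gamma(40, 66/5)
obs 13: x=3 → posterior Gamma(43, 71/5)
obs 14: x=3 → posterior Gamma(46, 76/5)

k = 2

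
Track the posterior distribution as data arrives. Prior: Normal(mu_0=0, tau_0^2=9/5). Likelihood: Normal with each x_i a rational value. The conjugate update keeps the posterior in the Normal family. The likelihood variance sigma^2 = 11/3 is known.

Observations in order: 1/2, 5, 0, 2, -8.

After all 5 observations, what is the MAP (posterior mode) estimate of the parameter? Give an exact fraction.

obs 1: x=1/2 → posterior Normal(27/164, 99/82)
obs 2: x=5 → posterior Normal(297/218, 99/109)
obs 3: x=0 → posterior Normal(297/272, 99/136)
obs 4: x=2 → posterior Normal(405/326, 99/163)
obs 5: x=-8 → posterior Normal(-27/380, 99/190)

-27/380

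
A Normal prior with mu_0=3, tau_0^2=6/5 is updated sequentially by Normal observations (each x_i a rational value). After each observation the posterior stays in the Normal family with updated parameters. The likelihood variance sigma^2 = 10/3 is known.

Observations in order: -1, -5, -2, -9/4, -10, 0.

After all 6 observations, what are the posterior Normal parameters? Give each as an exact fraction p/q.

mu_0=-429/316, tau_0^2=30/79

obs 1: x=-1 → posterior Normal(33/17, 15/17)
obs 2: x=-5 → posterior Normal(21/43, 30/43)
obs 3: x=-2 → posterior Normal(3/52, 15/26)
obs 4: x=-9/4 → posterior Normal(-69/244, 30/61)
obs 5: x=-10 → posterior Normal(-429/280, 3/7)
obs 6: x=0 → posterior Normal(-429/316, 30/79)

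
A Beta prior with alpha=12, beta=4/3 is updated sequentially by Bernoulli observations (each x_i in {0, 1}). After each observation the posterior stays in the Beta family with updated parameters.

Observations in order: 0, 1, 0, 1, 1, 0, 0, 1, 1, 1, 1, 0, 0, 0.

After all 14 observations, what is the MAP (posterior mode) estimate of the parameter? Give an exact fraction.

27/38

obs 1: x=0 → posterior Beta(12, 7/3)
obs 2: x=1 → posterior Beta(13, 7/3)
obs 3: x=0 → posterior Beta(13, 10/3)
obs 4: x=1 → posterior Beta(14, 10/3)
obs 5: x=1 → posterior Beta(15, 10/3)
obs 6: x=0 → posterior Beta(15, 13/3)
obs 7: x=0 → posterior Beta(15, 16/3)
obs 8: x=1 → posterior Beta(16, 16/3)
obs 9: x=1 → posterior Beta(17, 16/3)
obs 10: x=1 → posterior Beta(18, 16/3)
obs 11: x=1 → posterior Beta(19, 16/3)
obs 12: x=0 → posterior Beta(19, 19/3)
obs 13: x=0 → posterior Beta(19, 22/3)
obs 14: x=0 → posterior Beta(19, 25/3)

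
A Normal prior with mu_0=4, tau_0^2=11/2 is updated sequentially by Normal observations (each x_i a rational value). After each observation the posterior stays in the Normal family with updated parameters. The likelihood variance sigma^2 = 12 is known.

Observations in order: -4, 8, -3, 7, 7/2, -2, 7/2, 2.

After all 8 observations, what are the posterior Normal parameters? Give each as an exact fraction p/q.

mu_0=261/112, tau_0^2=33/28

obs 1: x=-4 → posterior Normal(52/35, 132/35)
obs 2: x=8 → posterior Normal(70/23, 66/23)
obs 3: x=-3 → posterior Normal(107/57, 44/19)
obs 4: x=7 → posterior Normal(46/17, 33/17)
obs 5: x=7/2 → posterior Normal(445/158, 132/79)
obs 6: x=-2 → posterior Normal(401/180, 22/15)
obs 7: x=7/2 → posterior Normal(239/101, 132/101)
obs 8: x=2 → posterior Normal(261/112, 33/28)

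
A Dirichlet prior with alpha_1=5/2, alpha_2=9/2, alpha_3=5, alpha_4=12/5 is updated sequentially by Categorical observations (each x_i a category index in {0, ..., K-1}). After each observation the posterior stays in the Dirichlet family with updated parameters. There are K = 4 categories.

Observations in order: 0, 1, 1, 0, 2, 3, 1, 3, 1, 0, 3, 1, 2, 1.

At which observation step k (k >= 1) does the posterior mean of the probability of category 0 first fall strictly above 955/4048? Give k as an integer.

obs 1: x=0 → posterior Dirichlet(7/2, 9/2, 5, 12/5)
obs 2: x=1 → posterior Dirichlet(7/2, 11/2, 5, 12/5)
obs 3: x=1 → posterior Dirichlet(7/2, 13/2, 5, 12/5)
obs 4: x=0 → posterior Dirichlet(9/2, 13/2, 5, 12/5)
obs 5: x=2 → posterior Dirichlet(9/2, 13/2, 6, 12/5)
obs 6: x=3 → posterior Dirichlet(9/2, 13/2, 6, 17/5)
obs 7: x=1 → posterior Dirichlet(9/2, 15/2, 6, 17/5)
obs 8: x=3 → posterior Dirichlet(9/2, 15/2, 6, 22/5)
obs 9: x=1 → posterior Dirichlet(9/2, 17/2, 6, 22/5)
obs 10: x=0 → posterior Dirichlet(11/2, 17/2, 6, 22/5)
obs 11: x=3 → posterior Dirichlet(11/2, 17/2, 6, 27/5)
obs 12: x=1 → posterior Dirichlet(11/2, 19/2, 6, 27/5)
obs 13: x=2 → posterior Dirichlet(11/2, 19/2, 7, 27/5)
obs 14: x=1 → posterior Dirichlet(11/2, 21/2, 7, 27/5)

k = 4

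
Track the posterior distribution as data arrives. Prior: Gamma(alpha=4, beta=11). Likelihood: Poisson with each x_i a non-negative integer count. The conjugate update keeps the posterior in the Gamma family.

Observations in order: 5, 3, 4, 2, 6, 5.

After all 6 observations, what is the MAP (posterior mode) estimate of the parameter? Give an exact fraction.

28/17

obs 1: x=5 → posterior Gamma(9, 12)
obs 2: x=3 → posterior Gamma(12, 13)
obs 3: x=4 → posterior Gamma(16, 14)
obs 4: x=2 → posterior Gamma(18, 15)
obs 5: x=6 → posterior Gamma(24, 16)
obs 6: x=5 → posterior Gamma(29, 17)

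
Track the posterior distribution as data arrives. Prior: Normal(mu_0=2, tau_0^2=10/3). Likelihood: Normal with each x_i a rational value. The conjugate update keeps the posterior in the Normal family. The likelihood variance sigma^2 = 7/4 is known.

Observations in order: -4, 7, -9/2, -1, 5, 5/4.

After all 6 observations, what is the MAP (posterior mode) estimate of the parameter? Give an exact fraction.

obs 1: x=-4 → posterior Normal(-118/61, 70/61)
obs 2: x=7 → posterior Normal(162/101, 70/101)
obs 3: x=-9/2 → posterior Normal(-6/47, 70/141)
obs 4: x=-1 → posterior Normal(-58/181, 70/181)
obs 5: x=5 → posterior Normal(142/221, 70/221)
obs 6: x=5/4 → posterior Normal(64/87, 70/261)

64/87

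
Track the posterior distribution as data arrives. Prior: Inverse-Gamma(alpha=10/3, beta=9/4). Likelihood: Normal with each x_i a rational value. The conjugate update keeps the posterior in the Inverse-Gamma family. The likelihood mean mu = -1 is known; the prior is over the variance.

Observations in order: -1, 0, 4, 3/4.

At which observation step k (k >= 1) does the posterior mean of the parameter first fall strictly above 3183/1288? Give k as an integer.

k = 3

obs 1: x=-1 → posterior Inverse-Gamma(23/6, 9/4)
obs 2: x=0 → posterior Inverse-Gamma(13/3, 11/4)
obs 3: x=4 → posterior Inverse-Gamma(29/6, 61/4)
obs 4: x=3/4 → posterior Inverse-Gamma(16/3, 537/32)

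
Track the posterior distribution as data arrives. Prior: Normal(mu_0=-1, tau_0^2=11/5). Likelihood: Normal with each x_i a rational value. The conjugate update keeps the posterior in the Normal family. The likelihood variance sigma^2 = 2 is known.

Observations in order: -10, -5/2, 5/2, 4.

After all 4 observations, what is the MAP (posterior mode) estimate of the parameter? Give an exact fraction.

obs 1: x=-10 → posterior Normal(-40/7, 22/21)
obs 2: x=-5/2 → posterior Normal(-295/64, 11/16)
obs 3: x=5/2 → posterior Normal(-120/43, 22/43)
obs 4: x=4 → posterior Normal(-38/27, 11/27)

-38/27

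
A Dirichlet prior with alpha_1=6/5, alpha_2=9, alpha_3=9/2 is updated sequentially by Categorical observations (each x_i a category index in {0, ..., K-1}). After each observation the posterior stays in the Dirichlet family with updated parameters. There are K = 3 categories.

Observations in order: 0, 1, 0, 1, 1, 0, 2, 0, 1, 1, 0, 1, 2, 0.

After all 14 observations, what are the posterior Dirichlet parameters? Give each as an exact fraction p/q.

alpha_1=36/5, alpha_2=15, alpha_3=13/2

obs 1: x=0 → posterior Dirichlet(11/5, 9, 9/2)
obs 2: x=1 → posterior Dirichlet(11/5, 10, 9/2)
obs 3: x=0 → posterior Dirichlet(16/5, 10, 9/2)
obs 4: x=1 → posterior Dirichlet(16/5, 11, 9/2)
obs 5: x=1 → posterior Dirichlet(16/5, 12, 9/2)
obs 6: x=0 → posterior Dirichlet(21/5, 12, 9/2)
obs 7: x=2 → posterior Dirichlet(21/5, 12, 11/2)
obs 8: x=0 → posterior Dirichlet(26/5, 12, 11/2)
obs 9: x=1 → posterior Dirichlet(26/5, 13, 11/2)
obs 10: x=1 → posterior Dirichlet(26/5, 14, 11/2)
obs 11: x=0 → posterior Dirichlet(31/5, 14, 11/2)
obs 12: x=1 → posterior Dirichlet(31/5, 15, 11/2)
obs 13: x=2 → posterior Dirichlet(31/5, 15, 13/2)
obs 14: x=0 → posterior Dirichlet(36/5, 15, 13/2)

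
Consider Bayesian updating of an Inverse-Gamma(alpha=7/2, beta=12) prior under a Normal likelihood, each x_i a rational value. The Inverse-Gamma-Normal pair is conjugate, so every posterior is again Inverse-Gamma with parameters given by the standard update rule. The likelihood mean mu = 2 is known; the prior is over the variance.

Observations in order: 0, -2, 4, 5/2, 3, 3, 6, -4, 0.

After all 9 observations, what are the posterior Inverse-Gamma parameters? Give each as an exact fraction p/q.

obs 1: x=0 → posterior Inverse-Gamma(4, 14)
obs 2: x=-2 → posterior Inverse-Gamma(9/2, 22)
obs 3: x=4 → posterior Inverse-Gamma(5, 24)
obs 4: x=5/2 → posterior Inverse-Gamma(11/2, 193/8)
obs 5: x=3 → posterior Inverse-Gamma(6, 197/8)
obs 6: x=3 → posterior Inverse-Gamma(13/2, 201/8)
obs 7: x=6 → posterior Inverse-Gamma(7, 265/8)
obs 8: x=-4 → posterior Inverse-Gamma(15/2, 409/8)
obs 9: x=0 → posterior Inverse-Gamma(8, 425/8)

alpha=8, beta=425/8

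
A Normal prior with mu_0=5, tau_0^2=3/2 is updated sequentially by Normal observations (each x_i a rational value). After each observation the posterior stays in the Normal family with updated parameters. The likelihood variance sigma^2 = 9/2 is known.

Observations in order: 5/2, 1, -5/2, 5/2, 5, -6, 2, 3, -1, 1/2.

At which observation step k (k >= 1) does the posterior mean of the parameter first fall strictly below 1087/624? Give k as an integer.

k = 10

obs 1: x=5/2 → posterior Normal(35/8, 9/8)
obs 2: x=1 → posterior Normal(37/10, 9/10)
obs 3: x=-5/2 → posterior Normal(8/3, 3/4)
obs 4: x=5/2 → posterior Normal(37/14, 9/14)
obs 5: x=5 → posterior Normal(47/16, 9/16)
obs 6: x=-6 → posterior Normal(35/18, 1/2)
obs 7: x=2 → posterior Normal(39/20, 9/20)
obs 8: x=3 → posterior Normal(45/22, 9/22)
obs 9: x=-1 → posterior Normal(43/24, 3/8)
obs 10: x=1/2 → posterior Normal(22/13, 9/26)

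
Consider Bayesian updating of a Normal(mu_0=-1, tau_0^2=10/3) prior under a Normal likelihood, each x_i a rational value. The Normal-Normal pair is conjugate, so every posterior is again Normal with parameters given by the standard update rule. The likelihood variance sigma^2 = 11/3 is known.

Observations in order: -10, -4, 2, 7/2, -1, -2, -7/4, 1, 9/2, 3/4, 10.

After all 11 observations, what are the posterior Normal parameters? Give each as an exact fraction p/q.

obs 1: x=-10 → posterior Normal(-37/7, 110/63)
obs 2: x=-4 → posterior Normal(-151/31, 110/93)
obs 3: x=2 → posterior Normal(-131/41, 110/123)
obs 4: x=7/2 → posterior Normal(-32/17, 110/153)
obs 5: x=-1 → posterior Normal(-106/61, 110/183)
obs 6: x=-2 → posterior Normal(-126/71, 110/213)
obs 7: x=-7/4 → posterior Normal(-287/162, 110/243)
obs 8: x=1 → posterior Normal(-267/182, 110/273)
obs 9: x=9/2 → posterior Normal(-177/202, 110/303)
obs 10: x=3/4 → posterior Normal(-27/37, 110/333)
obs 11: x=10 → posterior Normal(19/121, 10/33)

mu_0=19/121, tau_0^2=10/33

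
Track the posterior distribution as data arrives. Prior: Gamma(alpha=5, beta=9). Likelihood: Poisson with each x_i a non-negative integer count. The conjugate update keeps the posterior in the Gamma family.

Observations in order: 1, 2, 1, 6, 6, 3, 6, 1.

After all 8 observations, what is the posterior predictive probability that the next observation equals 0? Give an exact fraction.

139288917338851014461418017489467720433/819308872942260126404286866009182175232

obs 1: x=1 → posterior Gamma(6, 10)
obs 2: x=2 → posterior Gamma(8, 11)
obs 3: x=1 → posterior Gamma(9, 12)
obs 4: x=6 → posterior Gamma(15, 13)
obs 5: x=6 → posterior Gamma(21, 14)
obs 6: x=3 → posterior Gamma(24, 15)
obs 7: x=6 → posterior Gamma(30, 16)
obs 8: x=1 → posterior Gamma(31, 17)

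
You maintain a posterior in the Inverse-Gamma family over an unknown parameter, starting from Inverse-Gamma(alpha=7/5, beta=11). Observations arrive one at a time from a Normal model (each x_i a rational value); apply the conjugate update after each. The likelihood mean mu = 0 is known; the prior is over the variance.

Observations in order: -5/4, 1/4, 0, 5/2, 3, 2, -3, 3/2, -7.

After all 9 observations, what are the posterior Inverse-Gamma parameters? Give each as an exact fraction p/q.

alpha=59/10, beta=825/16

obs 1: x=-5/4 → posterior Inverse-Gamma(19/10, 377/32)
obs 2: x=1/4 → posterior Inverse-Gamma(12/5, 189/16)
obs 3: x=0 → posterior Inverse-Gamma(29/10, 189/16)
obs 4: x=5/2 → posterior Inverse-Gamma(17/5, 239/16)
obs 5: x=3 → posterior Inverse-Gamma(39/10, 311/16)
obs 6: x=2 → posterior Inverse-Gamma(22/5, 343/16)
obs 7: x=-3 → posterior Inverse-Gamma(49/10, 415/16)
obs 8: x=3/2 → posterior Inverse-Gamma(27/5, 433/16)
obs 9: x=-7 → posterior Inverse-Gamma(59/10, 825/16)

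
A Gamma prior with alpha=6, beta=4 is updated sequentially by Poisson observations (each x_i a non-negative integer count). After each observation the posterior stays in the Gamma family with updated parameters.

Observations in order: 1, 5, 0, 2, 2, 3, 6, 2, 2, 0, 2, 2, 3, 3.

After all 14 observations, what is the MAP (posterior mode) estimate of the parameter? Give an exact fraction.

obs 1: x=1 → posterior Gamma(7, 5)
obs 2: x=5 → posterior Gamma(12, 6)
obs 3: x=0 → posterior Gamma(12, 7)
obs 4: x=2 → posterior Gamma(14, 8)
obs 5: x=2 → posterior Gamma(16, 9)
obs 6: x=3 → posterior Gamma(19, 10)
obs 7: x=6 → posterior Gamma(25, 11)
obs 8: x=2 → posterior Gamma(27, 12)
obs 9: x=2 → posterior Gamma(29, 13)
obs 10: x=0 → posterior Gamma(29, 14)
obs 11: x=2 → posterior Gamma(31, 15)
obs 12: x=2 → posterior Gamma(33, 16)
obs 13: x=3 → posterior Gamma(36, 17)
obs 14: x=3 → posterior Gamma(39, 18)

19/9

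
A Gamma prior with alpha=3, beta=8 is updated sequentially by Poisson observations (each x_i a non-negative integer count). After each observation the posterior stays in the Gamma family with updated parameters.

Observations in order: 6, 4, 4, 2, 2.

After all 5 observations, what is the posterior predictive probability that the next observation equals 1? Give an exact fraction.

obs 1: x=6 → posterior Gamma(9, 9)
obs 2: x=4 → posterior Gamma(13, 10)
obs 3: x=4 → posterior Gamma(17, 11)
obs 4: x=2 → posterior Gamma(19, 12)
obs 5: x=2 → posterior Gamma(21, 13)

741193587220351178113239/2342711151907974443696128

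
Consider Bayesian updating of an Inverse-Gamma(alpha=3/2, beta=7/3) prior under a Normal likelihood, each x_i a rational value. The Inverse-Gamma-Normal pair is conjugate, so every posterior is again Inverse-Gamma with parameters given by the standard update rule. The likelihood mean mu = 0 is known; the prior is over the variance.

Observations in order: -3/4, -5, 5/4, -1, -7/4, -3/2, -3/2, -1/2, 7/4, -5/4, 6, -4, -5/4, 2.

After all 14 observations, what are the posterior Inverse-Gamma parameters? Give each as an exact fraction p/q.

obs 1: x=-3/4 → posterior Inverse-Gamma(2, 251/96)
obs 2: x=-5 → posterior Inverse-Gamma(5/2, 1451/96)
obs 3: x=5/4 → posterior Inverse-Gamma(3, 763/48)
obs 4: x=-1 → posterior Inverse-Gamma(7/2, 787/48)
obs 5: x=-7/4 → posterior Inverse-Gamma(4, 1721/96)
obs 6: x=-3/2 → posterior Inverse-Gamma(9/2, 1829/96)
obs 7: x=-3/2 → posterior Inverse-Gamma(5, 1937/96)
obs 8: x=-1/2 → posterior Inverse-Gamma(11/2, 1949/96)
obs 9: x=7/4 → posterior Inverse-Gamma(6, 131/6)
obs 10: x=-5/4 → posterior Inverse-Gamma(13/2, 2171/96)
obs 11: x=6 → posterior Inverse-Gamma(7, 3899/96)
obs 12: x=-4 → posterior Inverse-Gamma(15/2, 4667/96)
obs 13: x=-5/4 → posterior Inverse-Gamma(8, 2371/48)
obs 14: x=2 → posterior Inverse-Gamma(17/2, 2467/48)

alpha=17/2, beta=2467/48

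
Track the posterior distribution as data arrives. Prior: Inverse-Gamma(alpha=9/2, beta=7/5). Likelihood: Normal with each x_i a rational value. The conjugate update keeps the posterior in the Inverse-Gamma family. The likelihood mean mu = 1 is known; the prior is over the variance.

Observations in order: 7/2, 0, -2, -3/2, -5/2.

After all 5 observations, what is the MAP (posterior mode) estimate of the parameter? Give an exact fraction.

obs 1: x=7/2 → posterior Inverse-Gamma(5, 181/40)
obs 2: x=0 → posterior Inverse-Gamma(11/2, 201/40)
obs 3: x=-2 → posterior Inverse-Gamma(6, 381/40)
obs 4: x=-3/2 → posterior Inverse-Gamma(13/2, 253/20)
obs 5: x=-5/2 → posterior Inverse-Gamma(7, 751/40)

751/320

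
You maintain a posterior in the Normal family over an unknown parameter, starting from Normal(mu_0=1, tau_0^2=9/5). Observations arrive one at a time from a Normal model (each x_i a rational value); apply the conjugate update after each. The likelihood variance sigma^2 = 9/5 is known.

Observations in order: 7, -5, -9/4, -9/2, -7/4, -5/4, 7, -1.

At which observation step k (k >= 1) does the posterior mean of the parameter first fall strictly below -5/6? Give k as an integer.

obs 1: x=7 → posterior Normal(4, 9/10)
obs 2: x=-5 → posterior Normal(1, 3/5)
obs 3: x=-9/4 → posterior Normal(3/16, 9/20)
obs 4: x=-9/2 → posterior Normal(-3/4, 9/25)
obs 5: x=-7/4 → posterior Normal(-11/12, 3/10)
obs 6: x=-5/4 → posterior Normal(-27/28, 9/35)
obs 7: x=7 → posterior Normal(1/32, 9/40)
obs 8: x=-1 → posterior Normal(-1/12, 1/5)

k = 5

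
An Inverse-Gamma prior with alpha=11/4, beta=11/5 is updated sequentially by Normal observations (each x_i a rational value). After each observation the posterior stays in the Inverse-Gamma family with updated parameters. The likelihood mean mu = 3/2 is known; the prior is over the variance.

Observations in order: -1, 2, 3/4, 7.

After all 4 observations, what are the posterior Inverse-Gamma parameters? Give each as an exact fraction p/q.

obs 1: x=-1 → posterior Inverse-Gamma(13/4, 213/40)
obs 2: x=2 → posterior Inverse-Gamma(15/4, 109/20)
obs 3: x=3/4 → posterior Inverse-Gamma(17/4, 917/160)
obs 4: x=7 → posterior Inverse-Gamma(19/4, 3337/160)

alpha=19/4, beta=3337/160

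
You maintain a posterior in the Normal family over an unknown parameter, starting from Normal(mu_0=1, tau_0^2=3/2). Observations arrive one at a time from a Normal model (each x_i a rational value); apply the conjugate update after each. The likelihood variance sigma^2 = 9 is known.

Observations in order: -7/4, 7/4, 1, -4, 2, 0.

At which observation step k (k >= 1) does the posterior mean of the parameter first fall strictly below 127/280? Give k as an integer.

k = 4

obs 1: x=-7/4 → posterior Normal(17/28, 9/7)
obs 2: x=7/4 → posterior Normal(3/4, 9/8)
obs 3: x=1 → posterior Normal(7/9, 1)
obs 4: x=-4 → posterior Normal(3/10, 9/10)
obs 5: x=2 → posterior Normal(5/11, 9/11)
obs 6: x=0 → posterior Normal(5/12, 3/4)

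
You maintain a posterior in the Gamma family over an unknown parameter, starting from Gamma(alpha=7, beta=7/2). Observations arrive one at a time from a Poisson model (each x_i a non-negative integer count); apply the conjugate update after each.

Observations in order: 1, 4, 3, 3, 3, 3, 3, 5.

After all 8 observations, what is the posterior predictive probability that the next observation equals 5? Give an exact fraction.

453704268517811380143192408429121872667092108186624/5293955920339377119177015629247762262821197509765625

obs 1: x=1 → posterior Gamma(8, 9/2)
obs 2: x=4 → posterior Gamma(12, 11/2)
obs 3: x=3 → posterior Gamma(15, 13/2)
obs 4: x=3 → posterior Gamma(18, 15/2)
obs 5: x=3 → posterior Gamma(21, 17/2)
obs 6: x=3 → posterior Gamma(24, 19/2)
obs 7: x=3 → posterior Gamma(27, 21/2)
obs 8: x=5 → posterior Gamma(32, 23/2)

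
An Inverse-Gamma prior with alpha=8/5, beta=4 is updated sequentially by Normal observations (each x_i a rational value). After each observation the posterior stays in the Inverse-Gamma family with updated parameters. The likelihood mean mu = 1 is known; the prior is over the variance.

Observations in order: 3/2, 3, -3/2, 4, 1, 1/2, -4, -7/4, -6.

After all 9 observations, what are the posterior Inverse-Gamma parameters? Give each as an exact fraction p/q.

alpha=61/10, beta=1749/32

obs 1: x=3/2 → posterior Inverse-Gamma(21/10, 33/8)
obs 2: x=3 → posterior Inverse-Gamma(13/5, 49/8)
obs 3: x=-3/2 → posterior Inverse-Gamma(31/10, 37/4)
obs 4: x=4 → posterior Inverse-Gamma(18/5, 55/4)
obs 5: x=1 → posterior Inverse-Gamma(41/10, 55/4)
obs 6: x=1/2 → posterior Inverse-Gamma(23/5, 111/8)
obs 7: x=-4 → posterior Inverse-Gamma(51/10, 211/8)
obs 8: x=-7/4 → posterior Inverse-Gamma(28/5, 965/32)
obs 9: x=-6 → posterior Inverse-Gamma(61/10, 1749/32)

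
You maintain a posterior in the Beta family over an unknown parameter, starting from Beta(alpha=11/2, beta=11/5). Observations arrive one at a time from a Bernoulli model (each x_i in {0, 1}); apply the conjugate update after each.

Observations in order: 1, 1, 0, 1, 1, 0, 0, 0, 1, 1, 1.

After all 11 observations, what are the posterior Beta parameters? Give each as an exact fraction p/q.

obs 1: x=1 → posterior Beta(13/2, 11/5)
obs 2: x=1 → posterior Beta(15/2, 11/5)
obs 3: x=0 → posterior Beta(15/2, 16/5)
obs 4: x=1 → posterior Beta(17/2, 16/5)
obs 5: x=1 → posterior Beta(19/2, 16/5)
obs 6: x=0 → posterior Beta(19/2, 21/5)
obs 7: x=0 → posterior Beta(19/2, 26/5)
obs 8: x=0 → posterior Beta(19/2, 31/5)
obs 9: x=1 → posterior Beta(21/2, 31/5)
obs 10: x=1 → posterior Beta(23/2, 31/5)
obs 11: x=1 → posterior Beta(25/2, 31/5)

alpha=25/2, beta=31/5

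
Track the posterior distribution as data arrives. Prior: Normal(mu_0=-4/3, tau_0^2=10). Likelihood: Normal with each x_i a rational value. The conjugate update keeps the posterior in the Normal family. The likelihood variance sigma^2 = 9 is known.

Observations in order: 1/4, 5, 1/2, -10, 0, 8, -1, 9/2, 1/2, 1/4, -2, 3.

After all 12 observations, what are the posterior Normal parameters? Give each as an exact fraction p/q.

obs 1: x=1/4 → posterior Normal(-1/2, 90/19)
obs 2: x=5 → posterior Normal(81/58, 90/29)
obs 3: x=1/2 → posterior Normal(7/6, 30/13)
obs 4: x=-10 → posterior Normal(-109/98, 90/49)
obs 5: x=0 → posterior Normal(-109/118, 90/59)
obs 6: x=8 → posterior Normal(17/46, 30/23)
obs 7: x=-1 → posterior Normal(31/158, 90/79)
obs 8: x=9/2 → posterior Normal(121/178, 90/89)
obs 9: x=1/2 → posterior Normal(131/198, 10/11)
obs 10: x=1/4 → posterior Normal(68/109, 90/109)
obs 11: x=-2 → posterior Normal(48/119, 90/119)
obs 12: x=3 → posterior Normal(26/43, 30/43)

mu_0=26/43, tau_0^2=30/43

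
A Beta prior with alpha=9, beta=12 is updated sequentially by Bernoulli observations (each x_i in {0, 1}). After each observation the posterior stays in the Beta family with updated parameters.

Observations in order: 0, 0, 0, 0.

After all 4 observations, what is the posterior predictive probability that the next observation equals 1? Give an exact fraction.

obs 1: x=0 → posterior Beta(9, 13)
obs 2: x=0 → posterior Beta(9, 14)
obs 3: x=0 → posterior Beta(9, 15)
obs 4: x=0 → posterior Beta(9, 16)

9/25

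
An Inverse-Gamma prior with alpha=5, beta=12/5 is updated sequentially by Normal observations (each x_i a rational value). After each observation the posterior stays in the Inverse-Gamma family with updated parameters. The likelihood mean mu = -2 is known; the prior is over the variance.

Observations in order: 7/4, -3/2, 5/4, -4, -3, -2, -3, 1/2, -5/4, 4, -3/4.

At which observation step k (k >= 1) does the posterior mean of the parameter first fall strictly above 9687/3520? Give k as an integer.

k = 4

obs 1: x=7/4 → posterior Inverse-Gamma(11/2, 1509/160)
obs 2: x=-3/2 → posterior Inverse-Gamma(6, 1529/160)
obs 3: x=5/4 → posterior Inverse-Gamma(13/2, 1187/80)
obs 4: x=-4 → posterior Inverse-Gamma(7, 1347/80)
obs 5: x=-3 → posterior Inverse-Gamma(15/2, 1387/80)
obs 6: x=-2 → posterior Inverse-Gamma(8, 1387/80)
obs 7: x=-3 → posterior Inverse-Gamma(17/2, 1427/80)
obs 8: x=1/2 → posterior Inverse-Gamma(9, 1677/80)
obs 9: x=-5/4 → posterior Inverse-Gamma(19/2, 3399/160)
obs 10: x=4 → posterior Inverse-Gamma(10, 6279/160)
obs 11: x=-3/4 → posterior Inverse-Gamma(21/2, 1601/40)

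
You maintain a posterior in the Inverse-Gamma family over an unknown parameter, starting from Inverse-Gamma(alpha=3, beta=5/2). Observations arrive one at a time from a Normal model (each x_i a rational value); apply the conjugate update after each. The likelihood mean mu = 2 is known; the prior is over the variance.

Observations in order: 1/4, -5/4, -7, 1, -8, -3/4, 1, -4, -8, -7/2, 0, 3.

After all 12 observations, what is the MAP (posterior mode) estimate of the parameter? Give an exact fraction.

obs 1: x=1/4 → posterior Inverse-Gamma(7/2, 129/32)
obs 2: x=-5/4 → posterior Inverse-Gamma(4, 149/16)
obs 3: x=-7 → posterior Inverse-Gamma(9/2, 797/16)
obs 4: x=1 → posterior Inverse-Gamma(5, 805/16)
obs 5: x=-8 → posterior Inverse-Gamma(11/2, 1605/16)
obs 6: x=-3/4 → posterior Inverse-Gamma(6, 3331/32)
obs 7: x=1 → posterior Inverse-Gamma(13/2, 3347/32)
obs 8: x=-4 → posterior Inverse-Gamma(7, 3923/32)
obs 9: x=-8 → posterior Inverse-Gamma(15/2, 5523/32)
obs 10: x=-7/2 → posterior Inverse-Gamma(8, 6007/32)
obs 11: x=0 → posterior Inverse-Gamma(17/2, 6071/32)
obs 12: x=3 → posterior Inverse-Gamma(9, 6087/32)

6087/320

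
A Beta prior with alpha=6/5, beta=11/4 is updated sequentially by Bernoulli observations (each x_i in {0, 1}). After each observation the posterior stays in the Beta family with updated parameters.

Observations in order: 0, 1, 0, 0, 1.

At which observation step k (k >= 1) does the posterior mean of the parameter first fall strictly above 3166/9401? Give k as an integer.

k = 2

obs 1: x=0 → posterior Beta(6/5, 15/4)
obs 2: x=1 → posterior Beta(11/5, 15/4)
obs 3: x=0 → posterior Beta(11/5, 19/4)
obs 4: x=0 → posterior Beta(11/5, 23/4)
obs 5: x=1 → posterior Beta(16/5, 23/4)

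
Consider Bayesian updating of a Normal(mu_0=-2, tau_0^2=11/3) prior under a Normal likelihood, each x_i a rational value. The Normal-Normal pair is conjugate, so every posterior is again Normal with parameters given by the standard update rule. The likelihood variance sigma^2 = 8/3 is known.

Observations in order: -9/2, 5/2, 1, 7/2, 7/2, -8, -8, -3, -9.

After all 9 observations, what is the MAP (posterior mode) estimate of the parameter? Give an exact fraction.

obs 1: x=-9/2 → posterior Normal(-131/38, 88/57)
obs 2: x=5/2 → posterior Normal(-19/15, 44/45)
obs 3: x=1 → posterior Normal(-27/41, 88/123)
obs 4: x=7/2 → posterior Normal(23/104, 22/39)
obs 5: x=7/2 → posterior Normal(50/63, 88/189)
obs 6: x=-8 → posterior Normal(-19/37, 44/111)
obs 7: x=-8 → posterior Normal(-126/85, 88/255)
obs 8: x=-3 → posterior Normal(-53/32, 11/36)
obs 9: x=-9 → posterior Normal(-258/107, 88/321)

-258/107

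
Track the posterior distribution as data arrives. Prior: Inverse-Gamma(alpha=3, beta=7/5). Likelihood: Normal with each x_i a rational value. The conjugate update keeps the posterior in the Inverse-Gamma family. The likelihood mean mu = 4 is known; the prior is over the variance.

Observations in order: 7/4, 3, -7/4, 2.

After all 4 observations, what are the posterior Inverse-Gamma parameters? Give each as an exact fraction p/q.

obs 1: x=7/4 → posterior Inverse-Gamma(7/2, 629/160)
obs 2: x=3 → posterior Inverse-Gamma(4, 709/160)
obs 3: x=-7/4 → posterior Inverse-Gamma(9/2, 1677/80)
obs 4: x=2 → posterior Inverse-Gamma(5, 1837/80)

alpha=5, beta=1837/80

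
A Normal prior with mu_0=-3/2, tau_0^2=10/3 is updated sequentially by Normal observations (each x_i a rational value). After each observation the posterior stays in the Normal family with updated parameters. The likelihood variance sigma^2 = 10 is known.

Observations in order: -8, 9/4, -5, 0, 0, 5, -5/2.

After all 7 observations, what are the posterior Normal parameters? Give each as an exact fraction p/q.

mu_0=-51/40, tau_0^2=1

obs 1: x=-8 → posterior Normal(-25/8, 5/2)
obs 2: x=9/4 → posterior Normal(-41/20, 2)
obs 3: x=-5 → posterior Normal(-61/24, 5/3)
obs 4: x=0 → posterior Normal(-61/28, 10/7)
obs 5: x=0 → posterior Normal(-61/32, 5/4)
obs 6: x=5 → posterior Normal(-41/36, 10/9)
obs 7: x=-5/2 → posterior Normal(-51/40, 1)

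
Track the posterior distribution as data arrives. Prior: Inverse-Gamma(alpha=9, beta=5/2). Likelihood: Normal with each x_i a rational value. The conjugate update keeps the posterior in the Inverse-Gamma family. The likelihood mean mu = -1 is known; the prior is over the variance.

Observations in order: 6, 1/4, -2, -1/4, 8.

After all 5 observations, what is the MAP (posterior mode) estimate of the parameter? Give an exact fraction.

obs 1: x=6 → posterior Inverse-Gamma(19/2, 27)
obs 2: x=1/4 → posterior Inverse-Gamma(10, 889/32)
obs 3: x=-2 → posterior Inverse-Gamma(21/2, 905/32)
obs 4: x=-1/4 → posterior Inverse-Gamma(11, 457/16)
obs 5: x=8 → posterior Inverse-Gamma(23/2, 1105/16)

221/40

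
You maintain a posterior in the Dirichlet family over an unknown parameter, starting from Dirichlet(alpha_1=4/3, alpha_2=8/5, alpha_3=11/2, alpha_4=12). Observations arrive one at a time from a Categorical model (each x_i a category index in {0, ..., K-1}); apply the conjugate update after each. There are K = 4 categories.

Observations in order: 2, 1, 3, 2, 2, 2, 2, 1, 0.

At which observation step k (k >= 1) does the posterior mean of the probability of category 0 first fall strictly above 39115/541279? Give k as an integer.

k = 9

obs 1: x=2 → posterior Dirichlet(4/3, 8/5, 13/2, 12)
obs 2: x=1 → posterior Dirichlet(4/3, 13/5, 13/2, 12)
obs 3: x=3 → posterior Dirichlet(4/3, 13/5, 13/2, 13)
obs 4: x=2 → posterior Dirichlet(4/3, 13/5, 15/2, 13)
obs 5: x=2 → posterior Dirichlet(4/3, 13/5, 17/2, 13)
obs 6: x=2 → posterior Dirichlet(4/3, 13/5, 19/2, 13)
obs 7: x=2 → posterior Dirichlet(4/3, 13/5, 21/2, 13)
obs 8: x=1 → posterior Dirichlet(4/3, 18/5, 21/2, 13)
obs 9: x=0 → posterior Dirichlet(7/3, 18/5, 21/2, 13)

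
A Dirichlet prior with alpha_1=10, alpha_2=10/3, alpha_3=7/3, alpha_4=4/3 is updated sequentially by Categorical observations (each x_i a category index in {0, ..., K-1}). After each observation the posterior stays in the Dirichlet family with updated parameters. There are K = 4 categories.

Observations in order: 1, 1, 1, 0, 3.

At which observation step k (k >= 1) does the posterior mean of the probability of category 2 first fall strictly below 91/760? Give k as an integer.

k = 3

obs 1: x=1 → posterior Dirichlet(10, 13/3, 7/3, 4/3)
obs 2: x=1 → posterior Dirichlet(10, 16/3, 7/3, 4/3)
obs 3: x=1 → posterior Dirichlet(10, 19/3, 7/3, 4/3)
obs 4: x=0 → posterior Dirichlet(11, 19/3, 7/3, 4/3)
obs 5: x=3 → posterior Dirichlet(11, 19/3, 7/3, 7/3)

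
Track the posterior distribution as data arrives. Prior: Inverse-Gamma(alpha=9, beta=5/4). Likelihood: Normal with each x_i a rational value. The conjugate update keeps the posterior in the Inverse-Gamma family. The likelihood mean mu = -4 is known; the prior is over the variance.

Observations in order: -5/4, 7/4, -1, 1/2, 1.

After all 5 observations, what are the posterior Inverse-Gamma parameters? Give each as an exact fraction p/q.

alpha=23/2, beta=779/16

obs 1: x=-5/4 → posterior Inverse-Gamma(19/2, 161/32)
obs 2: x=7/4 → posterior Inverse-Gamma(10, 345/16)
obs 3: x=-1 → posterior Inverse-Gamma(21/2, 417/16)
obs 4: x=1/2 → posterior Inverse-Gamma(11, 579/16)
obs 5: x=1 → posterior Inverse-Gamma(23/2, 779/16)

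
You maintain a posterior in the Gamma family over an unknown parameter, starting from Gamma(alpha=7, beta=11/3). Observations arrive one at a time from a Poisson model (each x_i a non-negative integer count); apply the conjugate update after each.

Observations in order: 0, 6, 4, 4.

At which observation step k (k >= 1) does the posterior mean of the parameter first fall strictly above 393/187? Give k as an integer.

obs 1: x=0 → posterior Gamma(7, 14/3)
obs 2: x=6 → posterior Gamma(13, 17/3)
obs 3: x=4 → posterior Gamma(17, 20/3)
obs 4: x=4 → posterior Gamma(21, 23/3)

k = 2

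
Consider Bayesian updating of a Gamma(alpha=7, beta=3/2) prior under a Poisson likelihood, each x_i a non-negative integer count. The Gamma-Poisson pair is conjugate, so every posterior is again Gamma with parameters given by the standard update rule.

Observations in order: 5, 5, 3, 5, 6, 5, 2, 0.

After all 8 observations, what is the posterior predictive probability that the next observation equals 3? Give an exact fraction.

obs 1: x=5 → posterior Gamma(12, 5/2)
obs 2: x=5 → posterior Gamma(17, 7/2)
obs 3: x=3 → posterior Gamma(20, 9/2)
obs 4: x=5 → posterior Gamma(25, 11/2)
obs 5: x=6 → posterior Gamma(31, 13/2)
obs 6: x=5 → posterior Gamma(36, 15/2)
obs 7: x=2 → posterior Gamma(38, 17/2)
obs 8: x=0 → posterior Gamma(38, 19/2)

309373968151698952504580404441178046913730655914536640/1625515384162495488635310116741260158419511738394408821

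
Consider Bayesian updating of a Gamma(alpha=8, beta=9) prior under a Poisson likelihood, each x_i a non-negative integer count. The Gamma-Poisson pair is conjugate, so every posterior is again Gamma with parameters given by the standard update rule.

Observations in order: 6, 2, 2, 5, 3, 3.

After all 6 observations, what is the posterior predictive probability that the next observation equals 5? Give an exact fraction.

obs 1: x=6 → posterior Gamma(14, 10)
obs 2: x=2 → posterior Gamma(16, 11)
obs 3: x=2 → posterior Gamma(18, 12)
obs 4: x=5 → posterior Gamma(23, 13)
obs 5: x=3 → posterior Gamma(26, 14)
obs 6: x=3 → posterior Gamma(29, 15)

379245244950798146612942218780517578125/10889035741470030830827987437816582766592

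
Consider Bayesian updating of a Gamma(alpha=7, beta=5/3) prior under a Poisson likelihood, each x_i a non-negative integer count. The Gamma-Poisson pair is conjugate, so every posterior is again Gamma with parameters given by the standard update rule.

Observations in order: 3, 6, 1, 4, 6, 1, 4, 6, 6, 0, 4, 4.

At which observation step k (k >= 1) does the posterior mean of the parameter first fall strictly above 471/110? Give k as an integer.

k = 2

obs 1: x=3 → posterior Gamma(10, 8/3)
obs 2: x=6 → posterior Gamma(16, 11/3)
obs 3: x=1 → posterior Gamma(17, 14/3)
obs 4: x=4 → posterior Gamma(21, 17/3)
obs 5: x=6 → posterior Gamma(27, 20/3)
obs 6: x=1 → posterior Gamma(28, 23/3)
obs 7: x=4 → posterior Gamma(32, 26/3)
obs 8: x=6 → posterior Gamma(38, 29/3)
obs 9: x=6 → posterior Gamma(44, 32/3)
obs 10: x=0 → posterior Gamma(44, 35/3)
obs 11: x=4 → posterior Gamma(48, 38/3)
obs 12: x=4 → posterior Gamma(52, 41/3)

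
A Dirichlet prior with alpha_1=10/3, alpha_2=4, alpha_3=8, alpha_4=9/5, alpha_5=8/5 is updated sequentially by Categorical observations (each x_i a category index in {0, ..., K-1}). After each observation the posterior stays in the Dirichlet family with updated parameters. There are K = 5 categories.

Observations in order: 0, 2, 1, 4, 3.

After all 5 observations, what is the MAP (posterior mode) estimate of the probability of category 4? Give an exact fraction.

24/281

obs 1: x=0 → posterior Dirichlet(13/3, 4, 8, 9/5, 8/5)
obs 2: x=2 → posterior Dirichlet(13/3, 4, 9, 9/5, 8/5)
obs 3: x=1 → posterior Dirichlet(13/3, 5, 9, 9/5, 8/5)
obs 4: x=4 → posterior Dirichlet(13/3, 5, 9, 9/5, 13/5)
obs 5: x=3 → posterior Dirichlet(13/3, 5, 9, 14/5, 13/5)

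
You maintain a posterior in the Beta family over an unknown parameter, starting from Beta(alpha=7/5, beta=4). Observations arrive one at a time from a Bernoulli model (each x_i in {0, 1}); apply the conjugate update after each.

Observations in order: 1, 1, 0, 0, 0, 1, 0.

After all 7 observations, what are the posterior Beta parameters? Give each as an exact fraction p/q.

alpha=22/5, beta=8

obs 1: x=1 → posterior Beta(12/5, 4)
obs 2: x=1 → posterior Beta(17/5, 4)
obs 3: x=0 → posterior Beta(17/5, 5)
obs 4: x=0 → posterior Beta(17/5, 6)
obs 5: x=0 → posterior Beta(17/5, 7)
obs 6: x=1 → posterior Beta(22/5, 7)
obs 7: x=0 → posterior Beta(22/5, 8)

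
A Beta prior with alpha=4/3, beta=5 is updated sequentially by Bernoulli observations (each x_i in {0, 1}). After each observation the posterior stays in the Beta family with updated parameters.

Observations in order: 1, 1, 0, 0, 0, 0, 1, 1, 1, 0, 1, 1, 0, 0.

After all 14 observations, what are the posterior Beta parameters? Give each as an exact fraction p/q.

alpha=25/3, beta=12

obs 1: x=1 → posterior Beta(7/3, 5)
obs 2: x=1 → posterior Beta(10/3, 5)
obs 3: x=0 → posterior Beta(10/3, 6)
obs 4: x=0 → posterior Beta(10/3, 7)
obs 5: x=0 → posterior Beta(10/3, 8)
obs 6: x=0 → posterior Beta(10/3, 9)
obs 7: x=1 → posterior Beta(13/3, 9)
obs 8: x=1 → posterior Beta(16/3, 9)
obs 9: x=1 → posterior Beta(19/3, 9)
obs 10: x=0 → posterior Beta(19/3, 10)
obs 11: x=1 → posterior Beta(22/3, 10)
obs 12: x=1 → posterior Beta(25/3, 10)
obs 13: x=0 → posterior Beta(25/3, 11)
obs 14: x=0 → posterior Beta(25/3, 12)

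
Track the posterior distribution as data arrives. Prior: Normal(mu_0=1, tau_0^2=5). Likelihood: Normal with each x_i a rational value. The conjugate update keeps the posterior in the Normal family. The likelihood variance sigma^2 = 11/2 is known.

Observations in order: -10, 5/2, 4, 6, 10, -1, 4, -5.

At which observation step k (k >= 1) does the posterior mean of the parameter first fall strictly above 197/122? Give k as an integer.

k = 5

obs 1: x=-10 → posterior Normal(-89/21, 55/21)
obs 2: x=5/2 → posterior Normal(-64/31, 55/31)
obs 3: x=4 → posterior Normal(-24/41, 55/41)
obs 4: x=6 → posterior Normal(12/17, 55/51)
obs 5: x=10 → posterior Normal(136/61, 55/61)
obs 6: x=-1 → posterior Normal(126/71, 55/71)
obs 7: x=4 → posterior Normal(166/81, 55/81)
obs 8: x=-5 → posterior Normal(116/91, 55/91)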